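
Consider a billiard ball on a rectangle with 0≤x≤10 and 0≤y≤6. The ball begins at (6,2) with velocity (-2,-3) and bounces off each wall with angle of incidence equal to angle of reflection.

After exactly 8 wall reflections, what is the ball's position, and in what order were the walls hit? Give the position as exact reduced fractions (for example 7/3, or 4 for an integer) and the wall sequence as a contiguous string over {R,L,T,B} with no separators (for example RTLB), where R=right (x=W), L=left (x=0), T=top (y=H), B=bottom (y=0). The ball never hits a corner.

1. t=2/3 → B at (14/3,0); v=(-2,3)
2. t=2 → T at (2/3,6); v=(-2,-3)
3. t=1/3 → L at (0,5); v=(2,-3)
4. t=5/3 → B at (10/3,0); v=(2,3)
5. t=2 → T at (22/3,6); v=(2,-3)
6. t=4/3 → R at (10,2); v=(-2,-3)
7. t=2/3 → B at (26/3,0); v=(-2,3)
8. t=2 → T at (14/3,6); v=(-2,-3)

Final position: (14/3,6)
Wall sequence: BTLBTRBT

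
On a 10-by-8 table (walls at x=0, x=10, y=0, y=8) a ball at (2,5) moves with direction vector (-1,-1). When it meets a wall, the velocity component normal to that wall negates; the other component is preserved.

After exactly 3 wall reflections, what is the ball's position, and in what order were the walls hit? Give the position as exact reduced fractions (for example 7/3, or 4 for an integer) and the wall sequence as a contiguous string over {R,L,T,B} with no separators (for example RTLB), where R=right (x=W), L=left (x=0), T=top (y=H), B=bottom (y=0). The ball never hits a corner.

Final position: (10,7)
Wall sequence: LBR

1. t=2 → L at (0,3); v=(1,-1)
2. t=3 → B at (3,0); v=(1,1)
3. t=7 → R at (10,7); v=(-1,1)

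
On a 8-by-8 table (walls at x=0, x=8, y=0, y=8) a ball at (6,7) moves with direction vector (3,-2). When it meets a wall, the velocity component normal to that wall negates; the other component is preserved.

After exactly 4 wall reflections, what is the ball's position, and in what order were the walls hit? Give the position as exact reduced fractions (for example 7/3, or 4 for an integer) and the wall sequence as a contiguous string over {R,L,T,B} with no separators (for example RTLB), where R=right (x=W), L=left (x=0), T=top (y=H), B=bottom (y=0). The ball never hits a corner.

1. t=2/3 → R at (8,17/3); v=(-3,-2)
2. t=8/3 → L at (0,1/3); v=(3,-2)
3. t=1/6 → B at (1/2,0); v=(3,2)
4. t=5/2 → R at (8,5); v=(-3,2)

Final position: (8,5)
Wall sequence: RLBR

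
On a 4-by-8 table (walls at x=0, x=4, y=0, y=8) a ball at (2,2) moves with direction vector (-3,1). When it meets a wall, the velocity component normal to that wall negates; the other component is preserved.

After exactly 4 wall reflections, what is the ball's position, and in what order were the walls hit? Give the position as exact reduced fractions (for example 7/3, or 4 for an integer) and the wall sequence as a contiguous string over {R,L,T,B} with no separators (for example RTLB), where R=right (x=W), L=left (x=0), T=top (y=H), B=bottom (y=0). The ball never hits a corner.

Final position: (4,20/3)
Wall sequence: LRLR

1. t=2/3 → L at (0,8/3); v=(3,1)
2. t=4/3 → R at (4,4); v=(-3,1)
3. t=4/3 → L at (0,16/3); v=(3,1)
4. t=4/3 → R at (4,20/3); v=(-3,1)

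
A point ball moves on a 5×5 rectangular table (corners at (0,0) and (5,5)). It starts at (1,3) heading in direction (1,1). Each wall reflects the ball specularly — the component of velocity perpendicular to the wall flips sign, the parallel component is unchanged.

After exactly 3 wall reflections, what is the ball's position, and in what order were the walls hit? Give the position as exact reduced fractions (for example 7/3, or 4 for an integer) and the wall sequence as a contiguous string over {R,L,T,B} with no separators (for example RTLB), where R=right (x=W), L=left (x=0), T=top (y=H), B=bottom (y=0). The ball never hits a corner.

Final position: (2,0)
Wall sequence: TRB

1. t=2 → T at (3,5); v=(1,-1)
2. t=2 → R at (5,3); v=(-1,-1)
3. t=3 → B at (2,0); v=(-1,1)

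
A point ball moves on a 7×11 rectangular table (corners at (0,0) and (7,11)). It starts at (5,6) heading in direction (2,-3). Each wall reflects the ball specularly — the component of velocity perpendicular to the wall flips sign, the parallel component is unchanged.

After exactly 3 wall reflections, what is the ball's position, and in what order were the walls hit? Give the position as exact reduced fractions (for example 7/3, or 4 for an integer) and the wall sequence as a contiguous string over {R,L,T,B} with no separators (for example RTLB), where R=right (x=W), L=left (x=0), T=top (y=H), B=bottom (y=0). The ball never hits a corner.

Final position: (0,15/2)
Wall sequence: RBL

1. t=1 → R at (7,3); v=(-2,-3)
2. t=1 → B at (5,0); v=(-2,3)
3. t=5/2 → L at (0,15/2); v=(2,3)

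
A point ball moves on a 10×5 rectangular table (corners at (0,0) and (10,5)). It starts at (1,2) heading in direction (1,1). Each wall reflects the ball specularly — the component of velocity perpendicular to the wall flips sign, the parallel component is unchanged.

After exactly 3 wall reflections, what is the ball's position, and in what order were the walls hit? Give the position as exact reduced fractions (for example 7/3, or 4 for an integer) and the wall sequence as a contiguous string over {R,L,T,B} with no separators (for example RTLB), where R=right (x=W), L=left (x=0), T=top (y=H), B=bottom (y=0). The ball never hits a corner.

1. t=3 → T at (4,5); v=(1,-1)
2. t=5 → B at (9,0); v=(1,1)
3. t=1 → R at (10,1); v=(-1,1)

Final position: (10,1)
Wall sequence: TBR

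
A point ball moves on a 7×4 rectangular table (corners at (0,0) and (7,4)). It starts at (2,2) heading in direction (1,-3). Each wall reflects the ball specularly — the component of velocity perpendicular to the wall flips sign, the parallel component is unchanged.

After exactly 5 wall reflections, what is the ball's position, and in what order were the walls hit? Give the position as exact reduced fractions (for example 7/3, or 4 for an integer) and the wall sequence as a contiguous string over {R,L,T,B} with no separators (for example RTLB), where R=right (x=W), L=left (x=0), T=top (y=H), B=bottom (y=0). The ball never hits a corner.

1. t=2/3 → B at (8/3,0); v=(1,3)
2. t=4/3 → T at (4,4); v=(1,-3)
3. t=4/3 → B at (16/3,0); v=(1,3)
4. t=4/3 → T at (20/3,4); v=(1,-3)
5. t=1/3 → R at (7,3); v=(-1,-3)

Final position: (7,3)
Wall sequence: BTBTR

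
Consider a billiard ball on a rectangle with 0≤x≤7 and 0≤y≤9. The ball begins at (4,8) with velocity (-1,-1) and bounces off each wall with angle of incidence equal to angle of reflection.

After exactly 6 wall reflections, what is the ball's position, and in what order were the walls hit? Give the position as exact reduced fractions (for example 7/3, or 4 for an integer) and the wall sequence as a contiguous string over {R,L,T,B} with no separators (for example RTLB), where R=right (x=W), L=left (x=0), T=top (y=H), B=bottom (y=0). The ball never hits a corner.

Final position: (7,1)
Wall sequence: LBRTLR

1. t=4 → L at (0,4); v=(1,-1)
2. t=4 → B at (4,0); v=(1,1)
3. t=3 → R at (7,3); v=(-1,1)
4. t=6 → T at (1,9); v=(-1,-1)
5. t=1 → L at (0,8); v=(1,-1)
6. t=7 → R at (7,1); v=(-1,-1)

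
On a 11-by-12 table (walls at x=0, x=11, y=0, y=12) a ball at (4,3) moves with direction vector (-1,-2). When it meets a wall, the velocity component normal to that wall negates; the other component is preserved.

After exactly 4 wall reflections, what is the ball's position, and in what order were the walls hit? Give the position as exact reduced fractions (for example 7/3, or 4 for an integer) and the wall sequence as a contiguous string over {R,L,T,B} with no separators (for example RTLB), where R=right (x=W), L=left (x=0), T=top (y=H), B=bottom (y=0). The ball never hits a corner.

Final position: (19/2,0)
Wall sequence: BLTB

1. t=3/2 → B at (5/2,0); v=(-1,2)
2. t=5/2 → L at (0,5); v=(1,2)
3. t=7/2 → T at (7/2,12); v=(1,-2)
4. t=6 → B at (19/2,0); v=(1,2)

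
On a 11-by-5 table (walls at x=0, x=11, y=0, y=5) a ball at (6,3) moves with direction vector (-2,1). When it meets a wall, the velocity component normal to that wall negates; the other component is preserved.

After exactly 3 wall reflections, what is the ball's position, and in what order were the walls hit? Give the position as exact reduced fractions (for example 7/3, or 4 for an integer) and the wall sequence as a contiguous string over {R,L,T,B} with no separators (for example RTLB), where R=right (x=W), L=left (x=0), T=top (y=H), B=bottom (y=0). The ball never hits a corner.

Final position: (8,0)
Wall sequence: TLB

1. t=2 → T at (2,5); v=(-2,-1)
2. t=1 → L at (0,4); v=(2,-1)
3. t=4 → B at (8,0); v=(2,1)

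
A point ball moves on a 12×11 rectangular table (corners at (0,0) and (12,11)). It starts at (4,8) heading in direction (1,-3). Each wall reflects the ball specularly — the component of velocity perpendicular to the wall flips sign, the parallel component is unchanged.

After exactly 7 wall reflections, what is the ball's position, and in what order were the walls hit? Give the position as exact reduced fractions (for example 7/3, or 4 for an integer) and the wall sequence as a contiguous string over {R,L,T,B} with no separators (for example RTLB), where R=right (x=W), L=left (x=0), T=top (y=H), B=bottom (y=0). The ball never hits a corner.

Final position: (0,8)
Wall sequence: BTRBTBL

1. t=8/3 → B at (20/3,0); v=(1,3)
2. t=11/3 → T at (31/3,11); v=(1,-3)
3. t=5/3 → R at (12,6); v=(-1,-3)
4. t=2 → B at (10,0); v=(-1,3)
5. t=11/3 → T at (19/3,11); v=(-1,-3)
6. t=11/3 → B at (8/3,0); v=(-1,3)
7. t=8/3 → L at (0,8); v=(1,3)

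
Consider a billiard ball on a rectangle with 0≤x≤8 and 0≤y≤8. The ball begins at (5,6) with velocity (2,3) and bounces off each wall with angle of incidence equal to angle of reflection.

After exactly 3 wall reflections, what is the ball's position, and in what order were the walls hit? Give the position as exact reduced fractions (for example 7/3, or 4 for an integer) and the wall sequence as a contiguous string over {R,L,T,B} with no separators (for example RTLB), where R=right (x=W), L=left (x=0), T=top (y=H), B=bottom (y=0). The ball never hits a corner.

Final position: (13/3,0)
Wall sequence: TRB

1. t=2/3 → T at (19/3,8); v=(2,-3)
2. t=5/6 → R at (8,11/2); v=(-2,-3)
3. t=11/6 → B at (13/3,0); v=(-2,3)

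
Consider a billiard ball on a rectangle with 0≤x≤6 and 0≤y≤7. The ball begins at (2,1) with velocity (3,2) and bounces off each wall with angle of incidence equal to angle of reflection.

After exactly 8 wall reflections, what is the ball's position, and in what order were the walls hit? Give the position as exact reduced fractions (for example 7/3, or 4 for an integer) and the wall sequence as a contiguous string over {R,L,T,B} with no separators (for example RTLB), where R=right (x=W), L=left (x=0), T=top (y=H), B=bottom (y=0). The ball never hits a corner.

Final position: (4,7)
Wall sequence: RTLRBLRT

1. t=4/3 → R at (6,11/3); v=(-3,2)
2. t=5/3 → T at (1,7); v=(-3,-2)
3. t=1/3 → L at (0,19/3); v=(3,-2)
4. t=2 → R at (6,7/3); v=(-3,-2)
5. t=7/6 → B at (5/2,0); v=(-3,2)
6. t=5/6 → L at (0,5/3); v=(3,2)
7. t=2 → R at (6,17/3); v=(-3,2)
8. t=2/3 → T at (4,7); v=(-3,-2)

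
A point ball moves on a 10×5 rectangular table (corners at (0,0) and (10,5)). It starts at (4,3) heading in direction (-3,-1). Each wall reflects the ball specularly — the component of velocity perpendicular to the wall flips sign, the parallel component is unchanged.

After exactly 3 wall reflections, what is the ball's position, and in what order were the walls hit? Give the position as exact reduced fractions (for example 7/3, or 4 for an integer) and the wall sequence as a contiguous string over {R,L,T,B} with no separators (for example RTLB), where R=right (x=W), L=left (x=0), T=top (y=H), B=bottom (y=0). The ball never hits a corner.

Final position: (10,5/3)
Wall sequence: LBR

1. t=4/3 → L at (0,5/3); v=(3,-1)
2. t=5/3 → B at (5,0); v=(3,1)
3. t=5/3 → R at (10,5/3); v=(-3,1)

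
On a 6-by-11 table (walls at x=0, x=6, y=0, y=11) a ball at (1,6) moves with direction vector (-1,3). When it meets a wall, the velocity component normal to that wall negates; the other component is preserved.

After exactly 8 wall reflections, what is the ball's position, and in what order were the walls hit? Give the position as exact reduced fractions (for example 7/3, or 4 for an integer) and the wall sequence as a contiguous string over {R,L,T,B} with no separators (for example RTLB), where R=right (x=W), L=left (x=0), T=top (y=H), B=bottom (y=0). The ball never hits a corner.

1. t=1 → L at (0,9); v=(1,3)
2. t=2/3 → T at (2/3,11); v=(1,-3)
3. t=11/3 → B at (13/3,0); v=(1,3)
4. t=5/3 → R at (6,5); v=(-1,3)
5. t=2 → T at (4,11); v=(-1,-3)
6. t=11/3 → B at (1/3,0); v=(-1,3)
7. t=1/3 → L at (0,1); v=(1,3)
8. t=10/3 → T at (10/3,11); v=(1,-3)

Final position: (10/3,11)
Wall sequence: LTBRTBLT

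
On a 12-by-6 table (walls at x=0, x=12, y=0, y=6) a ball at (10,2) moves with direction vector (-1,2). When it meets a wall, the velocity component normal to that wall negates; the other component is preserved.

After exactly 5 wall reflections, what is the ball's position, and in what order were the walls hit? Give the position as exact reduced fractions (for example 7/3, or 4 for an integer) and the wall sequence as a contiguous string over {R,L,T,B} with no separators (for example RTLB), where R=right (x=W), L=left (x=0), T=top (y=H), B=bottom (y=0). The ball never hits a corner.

Final position: (1,0)
Wall sequence: TBTLB

1. t=2 → T at (8,6); v=(-1,-2)
2. t=3 → B at (5,0); v=(-1,2)
3. t=3 → T at (2,6); v=(-1,-2)
4. t=2 → L at (0,2); v=(1,-2)
5. t=1 → B at (1,0); v=(1,2)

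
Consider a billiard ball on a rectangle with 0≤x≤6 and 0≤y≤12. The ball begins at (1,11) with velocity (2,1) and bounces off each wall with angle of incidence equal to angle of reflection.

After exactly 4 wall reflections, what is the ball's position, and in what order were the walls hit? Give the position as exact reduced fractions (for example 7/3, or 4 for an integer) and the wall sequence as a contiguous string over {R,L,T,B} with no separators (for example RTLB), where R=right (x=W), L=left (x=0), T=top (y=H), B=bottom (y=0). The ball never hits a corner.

1. t=1 → T at (3,12); v=(2,-1)
2. t=3/2 → R at (6,21/2); v=(-2,-1)
3. t=3 → L at (0,15/2); v=(2,-1)
4. t=3 → R at (6,9/2); v=(-2,-1)

Final position: (6,9/2)
Wall sequence: TRLR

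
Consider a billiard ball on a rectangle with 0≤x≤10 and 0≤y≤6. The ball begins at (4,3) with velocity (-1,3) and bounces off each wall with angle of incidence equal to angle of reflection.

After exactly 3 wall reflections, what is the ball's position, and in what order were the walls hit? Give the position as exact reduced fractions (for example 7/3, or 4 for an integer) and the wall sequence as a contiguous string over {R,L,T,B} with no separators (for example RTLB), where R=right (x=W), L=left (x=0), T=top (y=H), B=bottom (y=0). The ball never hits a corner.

Final position: (0,3)
Wall sequence: TBL

1. t=1 → T at (3,6); v=(-1,-3)
2. t=2 → B at (1,0); v=(-1,3)
3. t=1 → L at (0,3); v=(1,3)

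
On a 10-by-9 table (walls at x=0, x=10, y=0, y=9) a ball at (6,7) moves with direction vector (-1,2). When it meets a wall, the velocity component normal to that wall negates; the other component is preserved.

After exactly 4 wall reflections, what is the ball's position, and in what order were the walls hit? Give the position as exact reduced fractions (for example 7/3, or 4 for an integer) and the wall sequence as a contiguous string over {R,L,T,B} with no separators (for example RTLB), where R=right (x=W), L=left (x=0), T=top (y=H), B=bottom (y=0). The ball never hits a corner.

Final position: (4,9)
Wall sequence: TBLT

1. t=1 → T at (5,9); v=(-1,-2)
2. t=9/2 → B at (1/2,0); v=(-1,2)
3. t=1/2 → L at (0,1); v=(1,2)
4. t=4 → T at (4,9); v=(1,-2)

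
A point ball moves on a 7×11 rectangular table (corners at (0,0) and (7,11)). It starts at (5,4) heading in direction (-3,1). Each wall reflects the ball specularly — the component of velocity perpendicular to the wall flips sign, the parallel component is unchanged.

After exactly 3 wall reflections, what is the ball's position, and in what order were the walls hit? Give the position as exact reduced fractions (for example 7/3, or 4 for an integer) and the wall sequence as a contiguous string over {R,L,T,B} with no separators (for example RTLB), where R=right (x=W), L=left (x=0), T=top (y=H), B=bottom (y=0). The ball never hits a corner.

1. t=5/3 → L at (0,17/3); v=(3,1)
2. t=7/3 → R at (7,8); v=(-3,1)
3. t=7/3 → L at (0,31/3); v=(3,1)

Final position: (0,31/3)
Wall sequence: LRL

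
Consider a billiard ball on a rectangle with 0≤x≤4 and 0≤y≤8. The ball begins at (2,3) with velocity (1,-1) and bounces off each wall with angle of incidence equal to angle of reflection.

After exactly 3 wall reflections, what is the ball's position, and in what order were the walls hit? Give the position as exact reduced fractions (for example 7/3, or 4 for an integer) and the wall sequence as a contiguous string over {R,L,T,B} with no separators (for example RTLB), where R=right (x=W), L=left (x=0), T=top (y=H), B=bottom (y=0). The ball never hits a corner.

1. t=2 → R at (4,1); v=(-1,-1)
2. t=1 → B at (3,0); v=(-1,1)
3. t=3 → L at (0,3); v=(1,1)

Final position: (0,3)
Wall sequence: RBL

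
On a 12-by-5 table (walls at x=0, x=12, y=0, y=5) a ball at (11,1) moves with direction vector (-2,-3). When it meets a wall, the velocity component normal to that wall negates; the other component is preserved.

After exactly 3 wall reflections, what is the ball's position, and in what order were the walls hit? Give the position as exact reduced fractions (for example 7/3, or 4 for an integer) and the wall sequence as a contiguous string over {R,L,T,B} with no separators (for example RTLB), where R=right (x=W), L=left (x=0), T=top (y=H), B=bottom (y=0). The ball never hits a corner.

Final position: (11/3,0)
Wall sequence: BTB

1. t=1/3 → B at (31/3,0); v=(-2,3)
2. t=5/3 → T at (7,5); v=(-2,-3)
3. t=5/3 → B at (11/3,0); v=(-2,3)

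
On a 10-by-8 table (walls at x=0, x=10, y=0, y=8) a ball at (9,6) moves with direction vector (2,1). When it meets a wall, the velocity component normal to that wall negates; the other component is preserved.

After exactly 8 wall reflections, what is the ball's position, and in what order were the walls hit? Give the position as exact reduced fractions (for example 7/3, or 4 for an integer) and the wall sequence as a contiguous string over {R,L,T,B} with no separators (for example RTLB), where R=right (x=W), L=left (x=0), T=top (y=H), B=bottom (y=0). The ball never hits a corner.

Final position: (10,11/2)
Wall sequence: RTLBRLTR

1. t=1/2 → R at (10,13/2); v=(-2,1)
2. t=3/2 → T at (7,8); v=(-2,-1)
3. t=7/2 → L at (0,9/2); v=(2,-1)
4. t=9/2 → B at (9,0); v=(2,1)
5. t=1/2 → R at (10,1/2); v=(-2,1)
6. t=5 → L at (0,11/2); v=(2,1)
7. t=5/2 → T at (5,8); v=(2,-1)
8. t=5/2 → R at (10,11/2); v=(-2,-1)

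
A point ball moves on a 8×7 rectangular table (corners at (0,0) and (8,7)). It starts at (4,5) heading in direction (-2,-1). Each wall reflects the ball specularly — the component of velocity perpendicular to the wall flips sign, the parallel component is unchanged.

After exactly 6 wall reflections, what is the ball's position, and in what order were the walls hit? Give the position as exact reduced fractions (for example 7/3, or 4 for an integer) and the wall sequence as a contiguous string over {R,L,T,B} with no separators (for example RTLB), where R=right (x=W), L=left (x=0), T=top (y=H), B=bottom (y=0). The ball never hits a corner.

Final position: (8,5)
Wall sequence: LBRLTR

1. t=2 → L at (0,3); v=(2,-1)
2. t=3 → B at (6,0); v=(2,1)
3. t=1 → R at (8,1); v=(-2,1)
4. t=4 → L at (0,5); v=(2,1)
5. t=2 → T at (4,7); v=(2,-1)
6. t=2 → R at (8,5); v=(-2,-1)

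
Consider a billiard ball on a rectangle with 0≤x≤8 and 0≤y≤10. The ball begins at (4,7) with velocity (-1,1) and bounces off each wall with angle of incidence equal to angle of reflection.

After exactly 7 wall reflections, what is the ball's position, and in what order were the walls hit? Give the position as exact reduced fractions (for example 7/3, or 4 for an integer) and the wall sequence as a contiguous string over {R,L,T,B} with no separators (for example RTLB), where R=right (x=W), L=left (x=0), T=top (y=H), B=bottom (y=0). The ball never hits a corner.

1. t=3 → T at (1,10); v=(-1,-1)
2. t=1 → L at (0,9); v=(1,-1)
3. t=8 → R at (8,1); v=(-1,-1)
4. t=1 → B at (7,0); v=(-1,1)
5. t=7 → L at (0,7); v=(1,1)
6. t=3 → T at (3,10); v=(1,-1)
7. t=5 → R at (8,5); v=(-1,-1)

Final position: (8,5)
Wall sequence: TLRBLTR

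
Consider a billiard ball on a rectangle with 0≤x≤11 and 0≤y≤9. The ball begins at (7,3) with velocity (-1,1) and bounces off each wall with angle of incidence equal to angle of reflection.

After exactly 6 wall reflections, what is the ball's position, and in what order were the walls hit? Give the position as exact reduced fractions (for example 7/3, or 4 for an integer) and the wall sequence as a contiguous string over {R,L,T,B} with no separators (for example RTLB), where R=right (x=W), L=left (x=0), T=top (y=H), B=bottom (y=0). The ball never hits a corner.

1. t=6 → T at (1,9); v=(-1,-1)
2. t=1 → L at (0,8); v=(1,-1)
3. t=8 → B at (8,0); v=(1,1)
4. t=3 → R at (11,3); v=(-1,1)
5. t=6 → T at (5,9); v=(-1,-1)
6. t=5 → L at (0,4); v=(1,-1)

Final position: (0,4)
Wall sequence: TLBRTL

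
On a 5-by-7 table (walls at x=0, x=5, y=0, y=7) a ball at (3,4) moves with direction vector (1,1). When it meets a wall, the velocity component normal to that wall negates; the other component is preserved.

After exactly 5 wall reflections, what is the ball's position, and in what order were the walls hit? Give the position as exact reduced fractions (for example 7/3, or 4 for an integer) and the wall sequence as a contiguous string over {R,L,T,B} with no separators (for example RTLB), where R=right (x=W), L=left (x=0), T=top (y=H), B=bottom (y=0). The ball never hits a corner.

1. t=2 → R at (5,6); v=(-1,1)
2. t=1 → T at (4,7); v=(-1,-1)
3. t=4 → L at (0,3); v=(1,-1)
4. t=3 → B at (3,0); v=(1,1)
5. t=2 → R at (5,2); v=(-1,1)

Final position: (5,2)
Wall sequence: RTLBR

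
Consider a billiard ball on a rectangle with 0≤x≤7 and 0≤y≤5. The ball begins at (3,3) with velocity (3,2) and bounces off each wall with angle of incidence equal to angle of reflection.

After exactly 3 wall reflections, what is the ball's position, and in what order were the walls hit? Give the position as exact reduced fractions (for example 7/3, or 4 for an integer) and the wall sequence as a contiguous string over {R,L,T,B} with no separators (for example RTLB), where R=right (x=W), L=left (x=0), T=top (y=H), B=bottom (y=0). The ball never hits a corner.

Final position: (1/2,0)
Wall sequence: TRB

1. t=1 → T at (6,5); v=(3,-2)
2. t=1/3 → R at (7,13/3); v=(-3,-2)
3. t=13/6 → B at (1/2,0); v=(-3,2)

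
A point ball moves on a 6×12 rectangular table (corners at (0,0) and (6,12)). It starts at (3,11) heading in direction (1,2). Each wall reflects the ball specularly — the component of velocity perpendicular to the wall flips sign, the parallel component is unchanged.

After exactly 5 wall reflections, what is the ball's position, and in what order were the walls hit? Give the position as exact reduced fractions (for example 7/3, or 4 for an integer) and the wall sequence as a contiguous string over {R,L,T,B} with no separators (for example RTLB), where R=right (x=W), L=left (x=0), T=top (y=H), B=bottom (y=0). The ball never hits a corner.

Final position: (7/2,12)
Wall sequence: TRBLT

1. t=1/2 → T at (7/2,12); v=(1,-2)
2. t=5/2 → R at (6,7); v=(-1,-2)
3. t=7/2 → B at (5/2,0); v=(-1,2)
4. t=5/2 → L at (0,5); v=(1,2)
5. t=7/2 → T at (7/2,12); v=(1,-2)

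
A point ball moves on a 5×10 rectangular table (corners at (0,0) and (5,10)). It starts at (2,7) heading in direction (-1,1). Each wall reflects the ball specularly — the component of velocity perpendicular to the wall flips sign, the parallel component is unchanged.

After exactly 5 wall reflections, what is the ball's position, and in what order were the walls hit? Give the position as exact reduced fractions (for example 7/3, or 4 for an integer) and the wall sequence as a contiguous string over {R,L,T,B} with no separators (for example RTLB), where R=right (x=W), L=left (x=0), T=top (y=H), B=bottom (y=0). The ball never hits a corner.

Final position: (1,0)
Wall sequence: LTRLB

1. t=2 → L at (0,9); v=(1,1)
2. t=1 → T at (1,10); v=(1,-1)
3. t=4 → R at (5,6); v=(-1,-1)
4. t=5 → L at (0,1); v=(1,-1)
5. t=1 → B at (1,0); v=(1,1)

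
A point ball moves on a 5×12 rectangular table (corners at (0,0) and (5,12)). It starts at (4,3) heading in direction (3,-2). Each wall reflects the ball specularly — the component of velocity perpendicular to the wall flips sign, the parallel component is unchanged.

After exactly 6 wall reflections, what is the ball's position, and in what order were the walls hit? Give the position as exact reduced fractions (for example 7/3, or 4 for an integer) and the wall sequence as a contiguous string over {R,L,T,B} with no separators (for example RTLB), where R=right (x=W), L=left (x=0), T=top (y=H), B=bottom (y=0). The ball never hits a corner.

Final position: (5,11)
Wall sequence: RBLRLR

1. t=1/3 → R at (5,7/3); v=(-3,-2)
2. t=7/6 → B at (3/2,0); v=(-3,2)
3. t=1/2 → L at (0,1); v=(3,2)
4. t=5/3 → R at (5,13/3); v=(-3,2)
5. t=5/3 → L at (0,23/3); v=(3,2)
6. t=5/3 → R at (5,11); v=(-3,2)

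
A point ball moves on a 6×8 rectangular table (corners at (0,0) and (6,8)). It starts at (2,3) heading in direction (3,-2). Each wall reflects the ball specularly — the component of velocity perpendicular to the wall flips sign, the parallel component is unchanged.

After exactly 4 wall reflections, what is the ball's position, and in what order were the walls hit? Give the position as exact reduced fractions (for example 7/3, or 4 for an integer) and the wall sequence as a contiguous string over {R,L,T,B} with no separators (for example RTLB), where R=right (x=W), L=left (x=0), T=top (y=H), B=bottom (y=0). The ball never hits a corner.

Final position: (6,23/3)
Wall sequence: RBLR

1. t=4/3 → R at (6,1/3); v=(-3,-2)
2. t=1/6 → B at (11/2,0); v=(-3,2)
3. t=11/6 → L at (0,11/3); v=(3,2)
4. t=2 → R at (6,23/3); v=(-3,2)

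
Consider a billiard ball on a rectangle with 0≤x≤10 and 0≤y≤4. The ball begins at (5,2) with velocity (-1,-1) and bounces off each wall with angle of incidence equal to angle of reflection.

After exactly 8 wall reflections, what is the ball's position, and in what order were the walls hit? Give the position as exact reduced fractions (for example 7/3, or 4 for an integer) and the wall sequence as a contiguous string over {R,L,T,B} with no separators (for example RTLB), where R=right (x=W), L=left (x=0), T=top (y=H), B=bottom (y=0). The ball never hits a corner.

Final position: (3,4)
Wall sequence: BLTBTRBT

1. t=2 → B at (3,0); v=(-1,1)
2. t=3 → L at (0,3); v=(1,1)
3. t=1 → T at (1,4); v=(1,-1)
4. t=4 → B at (5,0); v=(1,1)
5. t=4 → T at (9,4); v=(1,-1)
6. t=1 → R at (10,3); v=(-1,-1)
7. t=3 → B at (7,0); v=(-1,1)
8. t=4 → T at (3,4); v=(-1,-1)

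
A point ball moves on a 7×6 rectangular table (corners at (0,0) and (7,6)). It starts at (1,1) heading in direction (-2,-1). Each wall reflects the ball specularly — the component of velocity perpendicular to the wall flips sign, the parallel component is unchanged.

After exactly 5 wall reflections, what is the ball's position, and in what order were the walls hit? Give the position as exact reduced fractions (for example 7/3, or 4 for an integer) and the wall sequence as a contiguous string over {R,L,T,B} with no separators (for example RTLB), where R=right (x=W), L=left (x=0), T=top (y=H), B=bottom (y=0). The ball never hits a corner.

Final position: (0,11/2)
Wall sequence: LBRTL

1. t=1/2 → L at (0,1/2); v=(2,-1)
2. t=1/2 → B at (1,0); v=(2,1)
3. t=3 → R at (7,3); v=(-2,1)
4. t=3 → T at (1,6); v=(-2,-1)
5. t=1/2 → L at (0,11/2); v=(2,-1)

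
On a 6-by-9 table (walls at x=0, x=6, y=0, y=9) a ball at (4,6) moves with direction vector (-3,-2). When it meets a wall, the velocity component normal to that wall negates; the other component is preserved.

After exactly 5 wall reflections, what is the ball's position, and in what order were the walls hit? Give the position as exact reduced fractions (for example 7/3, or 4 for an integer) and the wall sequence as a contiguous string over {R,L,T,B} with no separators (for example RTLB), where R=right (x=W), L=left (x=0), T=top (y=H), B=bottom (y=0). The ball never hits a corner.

1. t=4/3 → L at (0,10/3); v=(3,-2)
2. t=5/3 → B at (5,0); v=(3,2)
3. t=1/3 → R at (6,2/3); v=(-3,2)
4. t=2 → L at (0,14/3); v=(3,2)
5. t=2 → R at (6,26/3); v=(-3,2)

Final position: (6,26/3)
Wall sequence: LBRLR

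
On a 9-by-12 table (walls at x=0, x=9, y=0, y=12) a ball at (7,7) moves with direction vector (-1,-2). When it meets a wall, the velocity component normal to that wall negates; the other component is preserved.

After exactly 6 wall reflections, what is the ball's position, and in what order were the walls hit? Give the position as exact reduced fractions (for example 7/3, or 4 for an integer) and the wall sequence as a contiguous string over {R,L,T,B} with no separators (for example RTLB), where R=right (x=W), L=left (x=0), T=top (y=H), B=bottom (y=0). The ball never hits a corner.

Final position: (7/2,12)
Wall sequence: BLTBRT

1. t=7/2 → B at (7/2,0); v=(-1,2)
2. t=7/2 → L at (0,7); v=(1,2)
3. t=5/2 → T at (5/2,12); v=(1,-2)
4. t=6 → B at (17/2,0); v=(1,2)
5. t=1/2 → R at (9,1); v=(-1,2)
6. t=11/2 → T at (7/2,12); v=(-1,-2)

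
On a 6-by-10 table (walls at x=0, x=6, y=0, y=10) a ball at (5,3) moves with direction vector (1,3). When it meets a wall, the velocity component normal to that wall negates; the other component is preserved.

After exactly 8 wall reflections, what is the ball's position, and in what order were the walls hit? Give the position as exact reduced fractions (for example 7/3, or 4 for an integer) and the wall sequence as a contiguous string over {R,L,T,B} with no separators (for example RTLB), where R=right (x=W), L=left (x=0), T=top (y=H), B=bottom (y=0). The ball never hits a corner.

Final position: (10/3,10)
Wall sequence: RTBLTBRT

1. t=1 → R at (6,6); v=(-1,3)
2. t=4/3 → T at (14/3,10); v=(-1,-3)
3. t=10/3 → B at (4/3,0); v=(-1,3)
4. t=4/3 → L at (0,4); v=(1,3)
5. t=2 → T at (2,10); v=(1,-3)
6. t=10/3 → B at (16/3,0); v=(1,3)
7. t=2/3 → R at (6,2); v=(-1,3)
8. t=8/3 → T at (10/3,10); v=(-1,-3)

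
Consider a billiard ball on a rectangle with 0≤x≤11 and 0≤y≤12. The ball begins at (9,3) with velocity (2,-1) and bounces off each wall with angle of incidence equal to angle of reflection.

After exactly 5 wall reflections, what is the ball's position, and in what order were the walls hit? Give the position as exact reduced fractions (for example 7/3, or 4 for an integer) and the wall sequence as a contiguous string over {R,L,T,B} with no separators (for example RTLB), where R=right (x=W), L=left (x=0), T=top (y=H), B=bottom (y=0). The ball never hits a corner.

Final position: (5,12)
Wall sequence: RBLRT

1. t=1 → R at (11,2); v=(-2,-1)
2. t=2 → B at (7,0); v=(-2,1)
3. t=7/2 → L at (0,7/2); v=(2,1)
4. t=11/2 → R at (11,9); v=(-2,1)
5. t=3 → T at (5,12); v=(-2,-1)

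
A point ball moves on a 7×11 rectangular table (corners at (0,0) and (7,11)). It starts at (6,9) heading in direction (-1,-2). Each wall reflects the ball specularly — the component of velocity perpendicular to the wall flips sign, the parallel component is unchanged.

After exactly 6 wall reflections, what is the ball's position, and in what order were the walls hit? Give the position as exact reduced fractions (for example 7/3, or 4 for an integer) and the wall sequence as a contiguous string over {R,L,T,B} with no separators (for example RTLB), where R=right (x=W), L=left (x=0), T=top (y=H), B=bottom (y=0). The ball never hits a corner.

Final position: (0,9)
Wall sequence: BLTRBL

1. t=9/2 → B at (3/2,0); v=(-1,2)
2. t=3/2 → L at (0,3); v=(1,2)
3. t=4 → T at (4,11); v=(1,-2)
4. t=3 → R at (7,5); v=(-1,-2)
5. t=5/2 → B at (9/2,0); v=(-1,2)
6. t=9/2 → L at (0,9); v=(1,2)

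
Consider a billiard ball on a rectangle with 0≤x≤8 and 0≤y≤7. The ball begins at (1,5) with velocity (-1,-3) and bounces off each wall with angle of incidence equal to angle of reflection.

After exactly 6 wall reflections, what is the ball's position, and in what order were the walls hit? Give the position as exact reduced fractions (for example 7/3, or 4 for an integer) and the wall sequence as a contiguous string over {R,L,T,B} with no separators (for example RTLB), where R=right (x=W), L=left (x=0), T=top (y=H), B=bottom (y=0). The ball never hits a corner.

Final position: (8,6)
Wall sequence: LBTBTR

1. t=1 → L at (0,2); v=(1,-3)
2. t=2/3 → B at (2/3,0); v=(1,3)
3. t=7/3 → T at (3,7); v=(1,-3)
4. t=7/3 → B at (16/3,0); v=(1,3)
5. t=7/3 → T at (23/3,7); v=(1,-3)
6. t=1/3 → R at (8,6); v=(-1,-3)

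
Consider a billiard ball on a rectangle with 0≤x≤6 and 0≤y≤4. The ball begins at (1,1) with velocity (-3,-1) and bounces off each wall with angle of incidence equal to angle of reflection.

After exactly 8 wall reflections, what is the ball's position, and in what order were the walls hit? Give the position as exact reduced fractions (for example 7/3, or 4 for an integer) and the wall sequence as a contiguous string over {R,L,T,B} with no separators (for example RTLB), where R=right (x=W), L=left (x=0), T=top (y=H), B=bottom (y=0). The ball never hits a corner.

1. t=1/3 → L at (0,2/3); v=(3,-1)
2. t=2/3 → B at (2,0); v=(3,1)
3. t=4/3 → R at (6,4/3); v=(-3,1)
4. t=2 → L at (0,10/3); v=(3,1)
5. t=2/3 → T at (2,4); v=(3,-1)
6. t=4/3 → R at (6,8/3); v=(-3,-1)
7. t=2 → L at (0,2/3); v=(3,-1)
8. t=2/3 → B at (2,0); v=(3,1)

Final position: (2,0)
Wall sequence: LBRLTRLB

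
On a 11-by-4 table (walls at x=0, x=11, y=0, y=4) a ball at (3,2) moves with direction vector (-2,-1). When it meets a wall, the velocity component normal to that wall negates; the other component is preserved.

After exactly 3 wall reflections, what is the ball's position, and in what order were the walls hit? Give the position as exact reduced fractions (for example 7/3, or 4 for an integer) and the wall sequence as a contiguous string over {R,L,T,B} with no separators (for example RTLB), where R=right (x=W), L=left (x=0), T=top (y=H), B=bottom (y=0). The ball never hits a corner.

Final position: (9,4)
Wall sequence: LBT

1. t=3/2 → L at (0,1/2); v=(2,-1)
2. t=1/2 → B at (1,0); v=(2,1)
3. t=4 → T at (9,4); v=(2,-1)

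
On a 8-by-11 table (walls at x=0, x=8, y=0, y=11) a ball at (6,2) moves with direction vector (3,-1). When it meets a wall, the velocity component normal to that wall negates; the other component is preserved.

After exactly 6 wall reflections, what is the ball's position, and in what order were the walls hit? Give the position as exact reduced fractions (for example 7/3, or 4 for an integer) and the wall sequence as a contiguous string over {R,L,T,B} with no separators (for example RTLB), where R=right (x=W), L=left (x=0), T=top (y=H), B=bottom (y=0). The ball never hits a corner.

Final position: (8,28/3)
Wall sequence: RBLRLR

1. t=2/3 → R at (8,4/3); v=(-3,-1)
2. t=4/3 → B at (4,0); v=(-3,1)
3. t=4/3 → L at (0,4/3); v=(3,1)
4. t=8/3 → R at (8,4); v=(-3,1)
5. t=8/3 → L at (0,20/3); v=(3,1)
6. t=8/3 → R at (8,28/3); v=(-3,1)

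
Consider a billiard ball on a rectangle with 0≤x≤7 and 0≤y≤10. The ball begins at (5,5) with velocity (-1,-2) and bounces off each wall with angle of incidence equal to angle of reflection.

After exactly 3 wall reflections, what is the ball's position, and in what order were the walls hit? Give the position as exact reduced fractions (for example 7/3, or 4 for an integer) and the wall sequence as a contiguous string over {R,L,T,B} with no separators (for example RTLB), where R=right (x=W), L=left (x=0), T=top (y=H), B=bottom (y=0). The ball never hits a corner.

1. t=5/2 → B at (5/2,0); v=(-1,2)
2. t=5/2 → L at (0,5); v=(1,2)
3. t=5/2 → T at (5/2,10); v=(1,-2)

Final position: (5/2,10)
Wall sequence: BLT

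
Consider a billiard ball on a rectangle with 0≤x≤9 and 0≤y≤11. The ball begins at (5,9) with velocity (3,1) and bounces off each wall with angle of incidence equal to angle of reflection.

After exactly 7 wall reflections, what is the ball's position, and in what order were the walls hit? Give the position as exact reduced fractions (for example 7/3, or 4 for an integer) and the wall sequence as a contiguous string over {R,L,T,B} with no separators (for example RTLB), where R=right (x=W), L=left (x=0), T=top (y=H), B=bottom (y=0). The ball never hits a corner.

1. t=4/3 → R at (9,31/3); v=(-3,1)
2. t=2/3 → T at (7,11); v=(-3,-1)
3. t=7/3 → L at (0,26/3); v=(3,-1)
4. t=3 → R at (9,17/3); v=(-3,-1)
5. t=3 → L at (0,8/3); v=(3,-1)
6. t=8/3 → B at (8,0); v=(3,1)
7. t=1/3 → R at (9,1/3); v=(-3,1)

Final position: (9,1/3)
Wall sequence: RTLRLBR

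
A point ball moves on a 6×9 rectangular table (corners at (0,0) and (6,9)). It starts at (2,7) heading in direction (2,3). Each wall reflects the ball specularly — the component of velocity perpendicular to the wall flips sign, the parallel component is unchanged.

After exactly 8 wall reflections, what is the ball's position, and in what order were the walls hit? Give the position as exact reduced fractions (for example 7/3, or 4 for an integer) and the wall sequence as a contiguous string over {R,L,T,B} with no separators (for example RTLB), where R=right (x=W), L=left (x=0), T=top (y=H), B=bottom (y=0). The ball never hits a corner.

Final position: (0,4)
Wall sequence: TRBLTRBL

1. t=2/3 → T at (10/3,9); v=(2,-3)
2. t=4/3 → R at (6,5); v=(-2,-3)
3. t=5/3 → B at (8/3,0); v=(-2,3)
4. t=4/3 → L at (0,4); v=(2,3)
5. t=5/3 → T at (10/3,9); v=(2,-3)
6. t=4/3 → R at (6,5); v=(-2,-3)
7. t=5/3 → B at (8/3,0); v=(-2,3)
8. t=4/3 → L at (0,4); v=(2,3)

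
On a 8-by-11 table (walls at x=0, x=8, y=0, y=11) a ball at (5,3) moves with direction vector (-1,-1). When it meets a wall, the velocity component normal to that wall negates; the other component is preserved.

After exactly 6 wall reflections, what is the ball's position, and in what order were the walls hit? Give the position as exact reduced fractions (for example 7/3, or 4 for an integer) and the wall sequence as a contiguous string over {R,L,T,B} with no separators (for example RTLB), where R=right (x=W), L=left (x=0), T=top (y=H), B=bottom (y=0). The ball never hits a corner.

1. t=3 → B at (2,0); v=(-1,1)
2. t=2 → L at (0,2); v=(1,1)
3. t=8 → R at (8,10); v=(-1,1)
4. t=1 → T at (7,11); v=(-1,-1)
5. t=7 → L at (0,4); v=(1,-1)
6. t=4 → B at (4,0); v=(1,1)

Final position: (4,0)
Wall sequence: BLRTLB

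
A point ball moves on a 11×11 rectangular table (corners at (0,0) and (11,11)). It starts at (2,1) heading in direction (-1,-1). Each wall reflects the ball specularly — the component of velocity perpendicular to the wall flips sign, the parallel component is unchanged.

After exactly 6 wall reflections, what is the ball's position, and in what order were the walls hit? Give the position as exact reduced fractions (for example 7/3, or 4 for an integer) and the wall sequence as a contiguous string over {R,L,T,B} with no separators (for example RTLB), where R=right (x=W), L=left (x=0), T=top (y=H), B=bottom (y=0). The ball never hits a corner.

1. t=1 → B at (1,0); v=(-1,1)
2. t=1 → L at (0,1); v=(1,1)
3. t=10 → T at (10,11); v=(1,-1)
4. t=1 → R at (11,10); v=(-1,-1)
5. t=10 → B at (1,0); v=(-1,1)
6. t=1 → L at (0,1); v=(1,1)

Final position: (0,1)
Wall sequence: BLTRBL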